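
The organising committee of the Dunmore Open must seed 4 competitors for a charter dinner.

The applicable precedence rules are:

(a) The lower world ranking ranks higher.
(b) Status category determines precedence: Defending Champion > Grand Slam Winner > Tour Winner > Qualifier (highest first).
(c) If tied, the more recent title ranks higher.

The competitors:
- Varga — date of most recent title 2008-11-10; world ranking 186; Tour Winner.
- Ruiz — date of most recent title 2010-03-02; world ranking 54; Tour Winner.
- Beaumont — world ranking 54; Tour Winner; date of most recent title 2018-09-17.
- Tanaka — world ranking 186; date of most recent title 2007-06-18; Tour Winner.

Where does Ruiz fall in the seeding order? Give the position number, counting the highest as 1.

2

By world ranking (lower first): Beaumont and Ruiz (both 54); then Varga and Tanaka (both 186).
Beaumont and Ruiz are each Tour Winner, so the next rule applies.
Among Beaumont and Ruiz, by date of most recent title (later first): Beaumont (2018-09-17) before Ruiz (2010-03-02).
Varga and Tanaka are each Tour Winner, so the next rule applies.
Among Varga and Tanaka, by date of most recent title (later first): Varga (2008-11-10) before Tanaka (2007-06-18).
Order: Beaumont, Ruiz, Varga, Tanaka. So position 2.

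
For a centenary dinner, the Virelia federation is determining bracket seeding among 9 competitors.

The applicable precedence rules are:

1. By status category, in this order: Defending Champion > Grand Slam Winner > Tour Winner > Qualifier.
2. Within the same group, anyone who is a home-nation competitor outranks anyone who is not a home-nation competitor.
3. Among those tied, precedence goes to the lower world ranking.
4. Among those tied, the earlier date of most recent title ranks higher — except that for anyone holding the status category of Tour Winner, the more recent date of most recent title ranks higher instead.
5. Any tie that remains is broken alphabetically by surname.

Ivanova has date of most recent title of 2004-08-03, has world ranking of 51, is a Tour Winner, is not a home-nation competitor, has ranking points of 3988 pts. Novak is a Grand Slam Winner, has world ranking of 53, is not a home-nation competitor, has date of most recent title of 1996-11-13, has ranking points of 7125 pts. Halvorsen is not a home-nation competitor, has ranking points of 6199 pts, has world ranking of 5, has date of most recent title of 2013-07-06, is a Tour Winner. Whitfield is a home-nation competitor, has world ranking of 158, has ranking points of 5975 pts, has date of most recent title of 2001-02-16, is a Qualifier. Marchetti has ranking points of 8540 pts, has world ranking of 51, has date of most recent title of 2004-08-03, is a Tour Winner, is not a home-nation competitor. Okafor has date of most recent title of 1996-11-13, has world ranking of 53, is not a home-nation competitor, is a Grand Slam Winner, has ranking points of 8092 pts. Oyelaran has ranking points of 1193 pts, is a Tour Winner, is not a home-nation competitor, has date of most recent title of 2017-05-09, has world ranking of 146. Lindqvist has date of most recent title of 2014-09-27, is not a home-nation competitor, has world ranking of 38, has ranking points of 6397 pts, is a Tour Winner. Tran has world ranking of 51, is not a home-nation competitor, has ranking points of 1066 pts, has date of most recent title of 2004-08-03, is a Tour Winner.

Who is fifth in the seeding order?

By status category: Novak and Okafor (Grand Slam Winner); then Halvorsen, Lindqvist, Ivanova, Marchetti, Tran and Oyelaran (Tour Winner); then Whitfield (Qualifier).
Novak and Okafor are each not a home-nation competitor, so the next rule applies.
Novak and Okafor both have world ranking 53, so the next rule applies.
Novak and Okafor both have date of most recent title 1996-11-13, so the next rule applies.
Among Novak and Okafor, alphabetically by surname: Novak before Okafor.
Halvorsen, Lindqvist, Ivanova, Marchetti, Tran and Oyelaran are each not a home-nation competitor, so the next rule applies.
Among Halvorsen, Lindqvist, Ivanova, Marchetti, Tran and Oyelaran, by world ranking (lower first): Halvorsen (5) before Lindqvist (38) before Ivanova, Marchetti and Tran (51) before Oyelaran (146).
Ivanova, Marchetti and Tran all have date of most recent title 2004-08-03, so the next rule applies.
Among Ivanova, Marchetti and Tran, alphabetically by surname: Ivanova before Marchetti before Tran.
Order: Novak, Okafor, Halvorsen, Lindqvist, Ivanova, Marchetti, Tran, Oyelaran, Whitfield.

Ivanova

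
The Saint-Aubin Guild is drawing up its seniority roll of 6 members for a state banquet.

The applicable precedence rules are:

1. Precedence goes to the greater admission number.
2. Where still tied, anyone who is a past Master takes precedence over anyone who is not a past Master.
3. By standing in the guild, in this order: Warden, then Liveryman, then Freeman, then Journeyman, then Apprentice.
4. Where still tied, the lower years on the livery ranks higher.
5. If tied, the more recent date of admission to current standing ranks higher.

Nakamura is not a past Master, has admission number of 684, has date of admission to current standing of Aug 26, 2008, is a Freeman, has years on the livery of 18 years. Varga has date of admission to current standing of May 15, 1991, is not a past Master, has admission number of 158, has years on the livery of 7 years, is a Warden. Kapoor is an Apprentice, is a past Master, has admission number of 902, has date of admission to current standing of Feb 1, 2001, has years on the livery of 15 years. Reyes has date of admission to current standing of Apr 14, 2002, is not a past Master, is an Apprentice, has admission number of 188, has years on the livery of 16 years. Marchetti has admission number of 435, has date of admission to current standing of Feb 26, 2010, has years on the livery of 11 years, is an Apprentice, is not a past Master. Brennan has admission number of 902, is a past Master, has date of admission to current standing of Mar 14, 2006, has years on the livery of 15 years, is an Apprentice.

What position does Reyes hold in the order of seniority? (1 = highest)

By admission number (higher first): Brennan and Kapoor (both 902); then Nakamura (684); then Marchetti (435); then Reyes (188); then Varga (158).
Brennan and Kapoor are each a past Master, so the next rule applies.
Brennan and Kapoor are each Apprentice, so the next rule applies.
Brennan and Kapoor both have years on the livery 15 years, so the next rule applies.
Among Brennan and Kapoor, by date of admission to current standing (later first): Brennan (Mar 14, 2006) before Kapoor (Feb 1, 2001).
Order: Brennan, Kapoor, Nakamura, Marchetti, Reyes, Varga. So position 5.

5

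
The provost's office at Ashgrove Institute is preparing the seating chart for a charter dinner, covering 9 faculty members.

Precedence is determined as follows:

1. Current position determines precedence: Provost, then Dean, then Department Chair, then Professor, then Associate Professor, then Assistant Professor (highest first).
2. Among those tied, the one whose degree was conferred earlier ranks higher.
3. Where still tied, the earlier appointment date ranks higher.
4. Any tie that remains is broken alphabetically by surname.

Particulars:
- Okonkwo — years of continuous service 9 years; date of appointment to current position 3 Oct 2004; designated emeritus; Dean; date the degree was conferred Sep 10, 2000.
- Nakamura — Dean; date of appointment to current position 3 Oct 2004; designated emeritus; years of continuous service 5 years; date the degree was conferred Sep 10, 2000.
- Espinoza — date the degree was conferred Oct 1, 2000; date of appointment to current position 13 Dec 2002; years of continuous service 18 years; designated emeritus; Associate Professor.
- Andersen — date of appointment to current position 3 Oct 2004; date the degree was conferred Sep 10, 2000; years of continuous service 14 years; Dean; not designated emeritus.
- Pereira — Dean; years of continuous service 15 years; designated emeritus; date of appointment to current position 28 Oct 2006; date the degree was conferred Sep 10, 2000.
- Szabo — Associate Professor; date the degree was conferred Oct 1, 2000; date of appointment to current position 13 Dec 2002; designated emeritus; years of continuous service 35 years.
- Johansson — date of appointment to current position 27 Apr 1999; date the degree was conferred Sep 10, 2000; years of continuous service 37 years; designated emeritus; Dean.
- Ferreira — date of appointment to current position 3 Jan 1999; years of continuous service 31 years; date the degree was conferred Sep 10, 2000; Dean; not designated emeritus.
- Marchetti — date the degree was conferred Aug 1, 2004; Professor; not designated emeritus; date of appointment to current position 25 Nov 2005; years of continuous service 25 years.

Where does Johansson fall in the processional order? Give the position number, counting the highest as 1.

2

By current position: Ferreira, Johansson, Andersen, Nakamura, Okonkwo and Pereira (Dean); then Marchetti (Professor); then Espinoza and Szabo (Associate Professor).
Ferreira, Johansson, Andersen, Nakamura, Okonkwo and Pereira all have date the degree was conferred Sep 10, 2000, so the next rule applies.
Among Ferreira, Johansson, Andersen, Nakamura, Okonkwo and Pereira, by date of appointment to current position (earlier first): Ferreira (3 Jan 1999) before Johansson (27 Apr 1999) before Andersen, Nakamura and Okonkwo (3 Oct 2004) before Pereira (28 Oct 2006).
Among Andersen, Nakamura and Okonkwo, alphabetically by surname: Andersen before Nakamura before Okonkwo.
Espinoza and Szabo both have date the degree was conferred Oct 1, 2000, so the next rule applies.
Espinoza and Szabo both have date of appointment to current position 13 Dec 2002, so the next rule applies.
Among Espinoza and Szabo, alphabetically by surname: Espinoza before Szabo.
Order: Ferreira, Johansson, Andersen, Nakamura, Okonkwo, Pereira, Marchetti, Espinoza, Szabo. So position 2.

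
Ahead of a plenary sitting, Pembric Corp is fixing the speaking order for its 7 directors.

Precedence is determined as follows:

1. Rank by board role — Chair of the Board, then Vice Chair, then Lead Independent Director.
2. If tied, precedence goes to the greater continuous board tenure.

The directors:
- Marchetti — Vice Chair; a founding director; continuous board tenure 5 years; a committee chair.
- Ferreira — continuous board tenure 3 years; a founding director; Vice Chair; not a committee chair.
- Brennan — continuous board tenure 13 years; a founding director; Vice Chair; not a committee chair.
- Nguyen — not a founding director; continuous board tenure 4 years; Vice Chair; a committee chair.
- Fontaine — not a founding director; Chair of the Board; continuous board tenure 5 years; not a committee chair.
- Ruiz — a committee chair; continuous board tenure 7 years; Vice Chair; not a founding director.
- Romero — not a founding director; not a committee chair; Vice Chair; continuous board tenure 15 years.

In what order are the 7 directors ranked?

Fontaine, Romero, Brennan, Ruiz, Marchetti, Nguyen, Ferreira

By board role: Fontaine (Chair of the Board); then Romero, Brennan, Ruiz, Marchetti, Nguyen and Ferreira (Vice Chair).
Among Romero, Brennan, Ruiz, Marchetti, Nguyen and Ferreira, by continuous board tenure (higher first): Romero (15 years) before Brennan (13 years) before Ruiz (7 years) before Marchetti (5 years) before Nguyen (4 years) before Ferreira (3 years).
Full order: Fontaine, Romero, Brennan, Ruiz, Marchetti, Nguyen, Ferreira.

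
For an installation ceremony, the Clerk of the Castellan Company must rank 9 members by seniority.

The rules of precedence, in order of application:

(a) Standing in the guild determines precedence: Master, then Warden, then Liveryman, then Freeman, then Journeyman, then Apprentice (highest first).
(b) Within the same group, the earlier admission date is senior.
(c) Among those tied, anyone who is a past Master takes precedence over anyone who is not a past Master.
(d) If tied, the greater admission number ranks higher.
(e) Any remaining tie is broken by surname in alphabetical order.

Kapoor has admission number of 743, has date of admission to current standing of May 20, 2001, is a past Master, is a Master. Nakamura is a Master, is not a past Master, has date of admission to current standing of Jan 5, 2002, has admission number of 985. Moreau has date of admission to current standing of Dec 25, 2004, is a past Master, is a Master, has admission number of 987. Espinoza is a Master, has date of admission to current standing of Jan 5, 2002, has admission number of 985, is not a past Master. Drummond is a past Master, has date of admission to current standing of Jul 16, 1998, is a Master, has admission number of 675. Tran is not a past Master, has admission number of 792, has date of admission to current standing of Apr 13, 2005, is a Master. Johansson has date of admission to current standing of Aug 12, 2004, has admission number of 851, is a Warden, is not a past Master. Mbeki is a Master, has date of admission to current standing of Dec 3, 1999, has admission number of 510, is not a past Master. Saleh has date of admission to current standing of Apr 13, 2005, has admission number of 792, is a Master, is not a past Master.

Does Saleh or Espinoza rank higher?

By standing in the guild: Drummond, Mbeki, Kapoor, Espinoza, Nakamura, Moreau, Saleh and Tran (Master); then Johansson (Warden).
Among Drummond, Mbeki, Kapoor, Espinoza, Nakamura, Moreau, Saleh and Tran, by date of admission to current standing (earlier first): Drummond (Jul 16, 1998) before Mbeki (Dec 3, 1999) before Kapoor (May 20, 2001) before Espinoza and Nakamura (Jan 5, 2002) before Moreau (Dec 25, 2004) before Saleh and Tran (Apr 13, 2005).
Espinoza and Nakamura are each not a past Master, so the next rule applies.
Espinoza and Nakamura both have admission number 985, so the next rule applies.
Among Espinoza and Nakamura, alphabetically by surname: Espinoza before Nakamura.
Saleh and Tran are each not a past Master, so the next rule applies.
Saleh and Tran both have admission number 792, so the next rule applies.
Among Saleh and Tran, alphabetically by surname: Saleh before Tran.
So Espinoza takes precedence.

Espinoza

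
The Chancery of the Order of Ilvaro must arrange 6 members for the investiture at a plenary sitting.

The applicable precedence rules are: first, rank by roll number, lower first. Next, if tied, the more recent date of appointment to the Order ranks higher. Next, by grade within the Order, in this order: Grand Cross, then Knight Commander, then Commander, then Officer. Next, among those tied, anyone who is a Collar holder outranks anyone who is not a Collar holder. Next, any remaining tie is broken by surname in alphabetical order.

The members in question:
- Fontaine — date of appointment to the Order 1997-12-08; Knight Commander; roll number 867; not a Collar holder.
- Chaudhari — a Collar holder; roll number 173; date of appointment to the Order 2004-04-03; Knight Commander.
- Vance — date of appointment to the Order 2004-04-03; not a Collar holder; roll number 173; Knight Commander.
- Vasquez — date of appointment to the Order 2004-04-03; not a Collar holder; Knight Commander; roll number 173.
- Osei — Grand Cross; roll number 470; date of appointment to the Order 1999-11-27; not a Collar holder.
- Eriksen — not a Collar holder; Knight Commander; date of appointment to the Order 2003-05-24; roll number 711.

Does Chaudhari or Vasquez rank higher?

By roll number (lower first): Chaudhari, Vance and Vasquez (each 173); then Osei (470); then Eriksen (711); then Fontaine (867).
Chaudhari, Vance and Vasquez all have date of appointment to the Order 2004-04-03, so the next rule applies.
Chaudhari, Vance and Vasquez are each Knight Commander, so the next rule applies.
Among Chaudhari, Vance and Vasquez, a Collar holder before not a Collar holder: Chaudhari (a Collar holder) before Vance and Vasquez (not a Collar holder).
Among Vance and Vasquez, alphabetically by surname: Vance before Vasquez.
So Chaudhari takes precedence.

Chaudhari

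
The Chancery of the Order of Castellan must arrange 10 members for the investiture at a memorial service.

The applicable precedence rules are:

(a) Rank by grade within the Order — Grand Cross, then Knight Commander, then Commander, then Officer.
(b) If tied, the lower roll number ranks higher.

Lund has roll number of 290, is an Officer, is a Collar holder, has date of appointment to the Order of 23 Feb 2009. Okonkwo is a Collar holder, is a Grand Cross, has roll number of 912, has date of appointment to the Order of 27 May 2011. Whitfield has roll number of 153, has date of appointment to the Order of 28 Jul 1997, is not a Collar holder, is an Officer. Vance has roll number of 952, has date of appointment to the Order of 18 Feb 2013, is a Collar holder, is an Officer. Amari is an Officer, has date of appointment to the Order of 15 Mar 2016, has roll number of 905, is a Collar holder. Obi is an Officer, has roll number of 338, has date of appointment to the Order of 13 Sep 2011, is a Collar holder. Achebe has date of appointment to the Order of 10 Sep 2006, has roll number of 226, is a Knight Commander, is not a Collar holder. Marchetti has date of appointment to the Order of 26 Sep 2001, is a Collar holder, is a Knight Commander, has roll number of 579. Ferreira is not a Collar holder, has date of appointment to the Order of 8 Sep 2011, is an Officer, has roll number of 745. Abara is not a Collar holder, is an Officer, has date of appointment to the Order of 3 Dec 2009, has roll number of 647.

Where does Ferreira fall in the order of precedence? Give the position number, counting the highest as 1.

By grade within the Order: Okonkwo (Grand Cross); then Achebe and Marchetti (Knight Commander); then Whitfield, Lund, Obi, Abara, Ferreira, Amari and Vance (Officer).
Among Achebe and Marchetti, by roll number (lower first): Achebe (226) before Marchetti (579).
Among Whitfield, Lund, Obi, Abara, Ferreira, Amari and Vance, by roll number (lower first): Whitfield (153) before Lund (290) before Obi (338) before Abara (647) before Ferreira (745) before Amari (905) before Vance (952).
Order: Okonkwo, Achebe, Marchetti, Whitfield, Lund, Obi, Abara, Ferreira, Amari, Vance. So position 8.

8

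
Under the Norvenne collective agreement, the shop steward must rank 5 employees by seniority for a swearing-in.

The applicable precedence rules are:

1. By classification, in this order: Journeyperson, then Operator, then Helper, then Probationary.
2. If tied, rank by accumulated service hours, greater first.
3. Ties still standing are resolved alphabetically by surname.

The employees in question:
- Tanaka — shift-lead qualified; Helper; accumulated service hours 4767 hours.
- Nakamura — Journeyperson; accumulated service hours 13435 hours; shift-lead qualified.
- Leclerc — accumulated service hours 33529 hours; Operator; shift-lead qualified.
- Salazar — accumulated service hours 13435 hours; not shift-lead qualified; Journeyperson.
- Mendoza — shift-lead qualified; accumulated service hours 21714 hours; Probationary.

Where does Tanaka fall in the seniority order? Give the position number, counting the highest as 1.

By classification: Nakamura and Salazar (Journeyperson); then Leclerc (Operator); then Tanaka (Helper); then Mendoza (Probationary).
Nakamura and Salazar both have accumulated service hours 13435 hours, so the next rule applies.
Among Nakamura and Salazar, alphabetically by surname: Nakamura before Salazar.
Order: Nakamura, Salazar, Leclerc, Tanaka, Mendoza. So position 4.

4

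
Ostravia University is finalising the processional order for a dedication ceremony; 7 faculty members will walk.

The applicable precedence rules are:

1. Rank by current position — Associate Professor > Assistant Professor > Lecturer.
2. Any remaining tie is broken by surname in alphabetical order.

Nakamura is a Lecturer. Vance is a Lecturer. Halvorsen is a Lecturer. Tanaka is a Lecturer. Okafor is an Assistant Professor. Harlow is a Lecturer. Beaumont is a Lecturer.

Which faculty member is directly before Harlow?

By current position: Okafor (Assistant Professor); then Beaumont, Halvorsen, Harlow, Nakamura, Tanaka and Vance (Lecturer).
Among Beaumont, Halvorsen, Harlow, Nakamura, Tanaka and Vance, alphabetically by surname: Beaumont before Halvorsen before Harlow before Nakamura before Tanaka before Vance.
Order: Okafor, Beaumont, Halvorsen, Harlow, Nakamura, Tanaka, Vance.

Halvorsen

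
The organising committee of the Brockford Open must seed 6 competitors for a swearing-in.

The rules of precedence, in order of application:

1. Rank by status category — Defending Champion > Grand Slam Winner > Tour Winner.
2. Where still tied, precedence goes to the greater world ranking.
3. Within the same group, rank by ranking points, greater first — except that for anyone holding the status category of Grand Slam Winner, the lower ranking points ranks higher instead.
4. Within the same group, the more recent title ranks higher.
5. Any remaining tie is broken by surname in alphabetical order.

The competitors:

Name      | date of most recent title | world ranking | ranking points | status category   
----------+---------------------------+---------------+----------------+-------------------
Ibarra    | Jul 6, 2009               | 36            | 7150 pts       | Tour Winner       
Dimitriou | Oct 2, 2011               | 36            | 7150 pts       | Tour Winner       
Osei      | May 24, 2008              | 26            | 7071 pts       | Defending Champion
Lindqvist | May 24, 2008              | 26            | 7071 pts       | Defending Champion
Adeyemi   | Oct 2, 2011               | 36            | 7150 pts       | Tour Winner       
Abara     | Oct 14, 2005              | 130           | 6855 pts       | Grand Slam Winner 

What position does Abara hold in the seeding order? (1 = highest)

By status category: Lindqvist and Osei (Defending Champion); then Abara (Grand Slam Winner); then Adeyemi, Dimitriou and Ibarra (Tour Winner).
Lindqvist and Osei both have world ranking 26, so the next rule applies.
Lindqvist and Osei both have ranking points 7071 pts, so the next rule applies.
Lindqvist and Osei both have date of most recent title May 24, 2008, so the next rule applies.
Among Lindqvist and Osei, alphabetically by surname: Lindqvist before Osei.
Adeyemi, Dimitriou and Ibarra all have world ranking 36, so the next rule applies.
Adeyemi, Dimitriou and Ibarra all have ranking points 7150 pts, so the next rule applies.
Among Adeyemi, Dimitriou and Ibarra, by date of most recent title (later first): Adeyemi and Dimitriou (Oct 2, 2011) before Ibarra (Jul 6, 2009).
Among Adeyemi and Dimitriou, alphabetically by surname: Adeyemi before Dimitriou.
Order: Lindqvist, Osei, Abara, Adeyemi, Dimitriou, Ibarra. So position 3.

3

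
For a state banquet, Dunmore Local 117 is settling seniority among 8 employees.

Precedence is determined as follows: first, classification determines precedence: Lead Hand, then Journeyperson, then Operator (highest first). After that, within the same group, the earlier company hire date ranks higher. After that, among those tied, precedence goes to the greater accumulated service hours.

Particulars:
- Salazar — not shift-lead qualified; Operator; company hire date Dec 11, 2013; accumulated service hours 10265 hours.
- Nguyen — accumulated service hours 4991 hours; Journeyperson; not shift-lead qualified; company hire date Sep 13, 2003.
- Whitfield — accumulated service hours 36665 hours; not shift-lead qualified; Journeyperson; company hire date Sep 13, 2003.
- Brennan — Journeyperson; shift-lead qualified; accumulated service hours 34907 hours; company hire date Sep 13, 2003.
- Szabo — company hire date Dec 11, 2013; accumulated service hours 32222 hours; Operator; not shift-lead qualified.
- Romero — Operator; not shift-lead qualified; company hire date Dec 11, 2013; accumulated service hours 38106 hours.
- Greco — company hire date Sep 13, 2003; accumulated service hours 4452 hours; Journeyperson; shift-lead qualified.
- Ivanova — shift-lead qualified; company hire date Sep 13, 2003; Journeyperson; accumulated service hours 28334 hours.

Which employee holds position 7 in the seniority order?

Szabo

By classification: Whitfield, Brennan, Ivanova, Nguyen and Greco (Journeyperson); then Romero, Szabo and Salazar (Operator).
Whitfield, Brennan, Ivanova, Nguyen and Greco all have company hire date Sep 13, 2003, so the next rule applies.
Among Whitfield, Brennan, Ivanova, Nguyen and Greco, by accumulated service hours (higher first): Whitfield (36665 hours) before Brennan (34907 hours) before Ivanova (28334 hours) before Nguyen (4991 hours) before Greco (4452 hours).
Romero, Szabo and Salazar all have company hire date Dec 11, 2013, so the next rule applies.
Among Romero, Szabo and Salazar, by accumulated service hours (higher first): Romero (38106 hours) before Szabo (32222 hours) before Salazar (10265 hours).
Order: Whitfield, Brennan, Ivanova, Nguyen, Greco, Romero, Szabo, Salazar.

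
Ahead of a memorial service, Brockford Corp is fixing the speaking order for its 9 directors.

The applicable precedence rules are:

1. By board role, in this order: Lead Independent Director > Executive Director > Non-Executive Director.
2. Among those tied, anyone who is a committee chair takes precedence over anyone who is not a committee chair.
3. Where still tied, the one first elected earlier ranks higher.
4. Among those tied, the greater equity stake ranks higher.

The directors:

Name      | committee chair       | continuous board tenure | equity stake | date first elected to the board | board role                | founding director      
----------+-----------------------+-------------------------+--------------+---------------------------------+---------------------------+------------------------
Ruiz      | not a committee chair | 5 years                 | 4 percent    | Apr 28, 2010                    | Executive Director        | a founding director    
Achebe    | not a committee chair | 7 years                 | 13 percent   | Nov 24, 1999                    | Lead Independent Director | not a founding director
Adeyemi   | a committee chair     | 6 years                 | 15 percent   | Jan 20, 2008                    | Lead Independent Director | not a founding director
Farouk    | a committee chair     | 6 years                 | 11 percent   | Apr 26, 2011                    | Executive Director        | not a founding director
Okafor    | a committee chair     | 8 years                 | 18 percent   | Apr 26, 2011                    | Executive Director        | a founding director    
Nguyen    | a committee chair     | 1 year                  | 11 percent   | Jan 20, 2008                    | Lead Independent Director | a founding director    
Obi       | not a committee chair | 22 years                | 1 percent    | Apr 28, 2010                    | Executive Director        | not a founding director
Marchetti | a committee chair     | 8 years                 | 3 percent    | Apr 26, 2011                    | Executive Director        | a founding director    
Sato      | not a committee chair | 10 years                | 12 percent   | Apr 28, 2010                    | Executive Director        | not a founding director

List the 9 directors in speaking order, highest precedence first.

Adeyemi, Nguyen, Achebe, Okafor, Farouk, Marchetti, Sato, Ruiz, Obi

By board role: Adeyemi, Nguyen and Achebe (Lead Independent Director); then Okafor, Farouk, Marchetti, Sato, Ruiz and Obi (Executive Director).
Among Adeyemi, Nguyen and Achebe, a committee chair before not a committee chair: Adeyemi and Nguyen (a committee chair) before Achebe (not a committee chair).
Adeyemi and Nguyen both have date first elected to the board Jan 20, 2008, so the next rule applies.
Among Adeyemi and Nguyen, by equity stake (higher first): Adeyemi (15 percent) before Nguyen (11 percent).
Among Okafor, Farouk, Marchetti, Sato, Ruiz and Obi, a committee chair before not a committee chair: Okafor, Farouk and Marchetti (a committee chair) before Sato, Ruiz and Obi (not a committee chair).
Okafor, Farouk and Marchetti all have date first elected to the board Apr 26, 2011, so the next rule applies.
Among Okafor, Farouk and Marchetti, by equity stake (higher first): Okafor (18 percent) before Farouk (11 percent) before Marchetti (3 percent).
Sato, Ruiz and Obi all have date first elected to the board Apr 28, 2010, so the next rule applies.
Among Sato, Ruiz and Obi, by equity stake (higher first): Sato (12 percent) before Ruiz (4 percent) before Obi (1 percent).
Full order: Adeyemi, Nguyen, Achebe, Okafor, Farouk, Marchetti, Sato, Ruiz, Obi.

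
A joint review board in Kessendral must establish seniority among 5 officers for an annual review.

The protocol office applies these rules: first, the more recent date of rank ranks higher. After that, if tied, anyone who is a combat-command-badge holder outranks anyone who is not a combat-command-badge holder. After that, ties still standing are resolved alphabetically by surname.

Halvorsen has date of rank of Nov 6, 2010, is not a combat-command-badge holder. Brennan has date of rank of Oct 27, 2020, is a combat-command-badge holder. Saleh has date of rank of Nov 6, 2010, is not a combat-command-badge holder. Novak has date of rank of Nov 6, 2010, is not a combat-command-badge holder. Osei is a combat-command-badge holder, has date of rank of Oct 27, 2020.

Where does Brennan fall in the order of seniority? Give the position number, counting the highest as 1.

By date of rank (later first): Brennan and Osei (both Oct 27, 2020); then Halvorsen, Novak and Saleh (each Nov 6, 2010).
Brennan and Osei are each a combat-command-badge holder, so the next rule applies.
Among Brennan and Osei, alphabetically by surname: Brennan before Osei.
Halvorsen, Novak and Saleh are each not a combat-command-badge holder, so the next rule applies.
Among Halvorsen, Novak and Saleh, alphabetically by surname: Halvorsen before Novak before Saleh.
Order: Brennan, Osei, Halvorsen, Novak, Saleh. So position 1.

1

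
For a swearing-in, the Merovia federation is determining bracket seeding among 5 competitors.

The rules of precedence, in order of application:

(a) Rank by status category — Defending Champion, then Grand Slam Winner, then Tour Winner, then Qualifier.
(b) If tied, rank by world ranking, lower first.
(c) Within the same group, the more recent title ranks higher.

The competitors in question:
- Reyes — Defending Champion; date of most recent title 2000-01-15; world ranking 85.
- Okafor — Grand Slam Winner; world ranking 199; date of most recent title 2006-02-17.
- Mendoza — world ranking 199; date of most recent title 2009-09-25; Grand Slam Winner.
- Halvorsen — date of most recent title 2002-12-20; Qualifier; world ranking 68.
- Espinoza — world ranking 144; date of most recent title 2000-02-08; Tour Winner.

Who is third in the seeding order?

Okafor

By status category: Reyes (Defending Champion); then Mendoza and Okafor (Grand Slam Winner); then Espinoza (Tour Winner); then Halvorsen (Qualifier).
Mendoza and Okafor both have world ranking 199, so the next rule applies.
Among Mendoza and Okafor, by date of most recent title (later first): Mendoza (2009-09-25) before Okafor (2006-02-17).
Order: Reyes, Mendoza, Okafor, Espinoza, Halvorsen.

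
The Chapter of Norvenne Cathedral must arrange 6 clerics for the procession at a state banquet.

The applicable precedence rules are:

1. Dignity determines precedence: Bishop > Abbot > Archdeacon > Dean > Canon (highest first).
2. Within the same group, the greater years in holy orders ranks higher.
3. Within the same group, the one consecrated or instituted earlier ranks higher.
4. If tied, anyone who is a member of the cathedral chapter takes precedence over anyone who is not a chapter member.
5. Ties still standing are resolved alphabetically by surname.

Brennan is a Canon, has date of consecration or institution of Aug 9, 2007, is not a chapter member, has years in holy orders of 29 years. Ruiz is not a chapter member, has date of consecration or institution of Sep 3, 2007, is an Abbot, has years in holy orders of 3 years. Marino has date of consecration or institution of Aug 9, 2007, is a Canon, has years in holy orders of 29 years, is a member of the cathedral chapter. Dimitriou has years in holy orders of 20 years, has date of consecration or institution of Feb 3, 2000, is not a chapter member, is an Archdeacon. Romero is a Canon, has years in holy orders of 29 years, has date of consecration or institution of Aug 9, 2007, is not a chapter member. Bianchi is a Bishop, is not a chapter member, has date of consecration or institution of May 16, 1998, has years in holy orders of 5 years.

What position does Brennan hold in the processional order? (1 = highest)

5

By dignity: Bianchi (Bishop); then Ruiz (Abbot); then Dimitriou (Archdeacon); then Marino, Brennan and Romero (Canon).
Marino, Brennan and Romero all have years in holy orders 29 years, so the next rule applies.
Marino, Brennan and Romero all have date of consecration or institution Aug 9, 2007, so the next rule applies.
Among Marino, Brennan and Romero, a member of the cathedral chapter before not a chapter member: Marino (a member of the cathedral chapter) before Brennan and Romero (not a chapter member).
Among Brennan and Romero, alphabetically by surname: Brennan before Romero.
Order: Bianchi, Ruiz, Dimitriou, Marino, Brennan, Romero. So position 5.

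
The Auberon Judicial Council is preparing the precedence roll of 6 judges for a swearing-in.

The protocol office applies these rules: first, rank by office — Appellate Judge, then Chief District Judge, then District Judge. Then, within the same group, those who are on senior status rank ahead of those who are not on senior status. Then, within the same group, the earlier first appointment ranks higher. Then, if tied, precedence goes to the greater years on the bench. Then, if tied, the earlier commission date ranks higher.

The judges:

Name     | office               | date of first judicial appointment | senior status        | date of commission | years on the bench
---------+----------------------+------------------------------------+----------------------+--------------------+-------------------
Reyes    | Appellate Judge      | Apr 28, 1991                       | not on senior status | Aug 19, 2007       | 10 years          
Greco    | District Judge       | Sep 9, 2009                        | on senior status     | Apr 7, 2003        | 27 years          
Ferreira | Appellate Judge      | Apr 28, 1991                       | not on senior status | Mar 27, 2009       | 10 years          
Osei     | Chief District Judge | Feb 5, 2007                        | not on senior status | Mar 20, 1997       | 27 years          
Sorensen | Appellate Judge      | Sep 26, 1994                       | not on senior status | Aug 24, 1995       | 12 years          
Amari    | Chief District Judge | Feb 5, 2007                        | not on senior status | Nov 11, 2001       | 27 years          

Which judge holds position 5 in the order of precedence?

By office: Reyes, Ferreira and Sorensen (Appellate Judge); then Osei and Amari (Chief District Judge); then Greco (District Judge).
Reyes, Ferreira and Sorensen are each not on senior status, so the next rule applies.
Among Reyes, Ferreira and Sorensen, by date of first judicial appointment (earlier first): Reyes and Ferreira (Apr 28, 1991) before Sorensen (Sep 26, 1994).
Reyes and Ferreira both have years on the bench 10 years, so the next rule applies.
Among Reyes and Ferreira, by date of commission (earlier first): Reyes (Aug 19, 2007) before Ferreira (Mar 27, 2009).
Osei and Amari are each not on senior status, so the next rule applies.
Osei and Amari both have date of first judicial appointment Feb 5, 2007, so the next rule applies.
Osei and Amari both have years on the bench 27 years, so the next rule applies.
Among Osei and Amari, by date of commission (earlier first): Osei (Mar 20, 1997) before Amari (Nov 11, 2001).
Order: Reyes, Ferreira, Sorensen, Osei, Amari, Greco.

Amari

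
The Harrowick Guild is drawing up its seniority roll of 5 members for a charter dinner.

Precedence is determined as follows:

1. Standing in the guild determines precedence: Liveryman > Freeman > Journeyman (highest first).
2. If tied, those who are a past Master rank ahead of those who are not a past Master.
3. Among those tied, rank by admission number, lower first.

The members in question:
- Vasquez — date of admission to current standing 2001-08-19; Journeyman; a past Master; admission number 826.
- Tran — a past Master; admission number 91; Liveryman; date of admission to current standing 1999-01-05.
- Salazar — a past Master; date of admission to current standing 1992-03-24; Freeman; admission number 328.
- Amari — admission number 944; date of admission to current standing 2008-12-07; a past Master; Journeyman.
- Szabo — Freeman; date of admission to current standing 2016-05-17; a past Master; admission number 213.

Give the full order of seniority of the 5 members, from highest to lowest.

By standing in the guild: Tran (Liveryman); then Szabo and Salazar (Freeman); then Vasquez and Amari (Journeyman).
Szabo and Salazar are each a past Master, so the next rule applies.
Among Szabo and Salazar, by admission number (lower first): Szabo (213) before Salazar (328).
Vasquez and Amari are each a past Master, so the next rule applies.
Among Vasquez and Amari, by admission number (lower first): Vasquez (826) before Amari (944).
Full order: Tran, Szabo, Salazar, Vasquez, Amari.

Tran, Szabo, Salazar, Vasquez, Amari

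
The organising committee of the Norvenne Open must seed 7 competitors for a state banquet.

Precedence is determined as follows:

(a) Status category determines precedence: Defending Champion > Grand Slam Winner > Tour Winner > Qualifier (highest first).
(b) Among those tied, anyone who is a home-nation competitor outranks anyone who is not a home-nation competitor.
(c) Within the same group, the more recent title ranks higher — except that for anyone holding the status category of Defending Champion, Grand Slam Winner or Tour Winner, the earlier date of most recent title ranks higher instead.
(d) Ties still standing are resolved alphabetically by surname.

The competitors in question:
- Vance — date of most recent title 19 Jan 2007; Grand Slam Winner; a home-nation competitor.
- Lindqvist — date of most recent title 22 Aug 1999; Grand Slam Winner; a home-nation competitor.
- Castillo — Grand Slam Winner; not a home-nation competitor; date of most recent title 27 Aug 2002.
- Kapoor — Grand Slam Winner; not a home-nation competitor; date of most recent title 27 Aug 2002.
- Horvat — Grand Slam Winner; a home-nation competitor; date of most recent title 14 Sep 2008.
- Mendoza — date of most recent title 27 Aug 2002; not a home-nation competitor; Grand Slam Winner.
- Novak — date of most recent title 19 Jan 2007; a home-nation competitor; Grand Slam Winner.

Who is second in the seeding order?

By status category: Lindqvist, Novak, Vance, Horvat, Castillo, Kapoor and Mendoza (Grand Slam Winner).
Among Lindqvist, Novak, Vance, Horvat, Castillo, Kapoor and Mendoza, a home-nation competitor before not a home-nation competitor: Lindqvist, Novak, Vance and Horvat (a home-nation competitor) before Castillo, Kapoor and Mendoza (not a home-nation competitor).
Among Lindqvist, Novak, Vance and Horvat, by date of most recent title (earlier first) (reversed rule for this group): Lindqvist (22 Aug 1999) before Novak and Vance (19 Jan 2007) before Horvat (14 Sep 2008).
Among Novak and Vance, alphabetically by surname: Novak before Vance.
Castillo, Kapoor and Mendoza all have date of most recent title 27 Aug 2002, so the next rule applies.
Among Castillo, Kapoor and Mendoza, alphabetically by surname: Castillo before Kapoor before Mendoza.
Order: Lindqvist, Novak, Vance, Horvat, Castillo, Kapoor, Mendoza.

Novak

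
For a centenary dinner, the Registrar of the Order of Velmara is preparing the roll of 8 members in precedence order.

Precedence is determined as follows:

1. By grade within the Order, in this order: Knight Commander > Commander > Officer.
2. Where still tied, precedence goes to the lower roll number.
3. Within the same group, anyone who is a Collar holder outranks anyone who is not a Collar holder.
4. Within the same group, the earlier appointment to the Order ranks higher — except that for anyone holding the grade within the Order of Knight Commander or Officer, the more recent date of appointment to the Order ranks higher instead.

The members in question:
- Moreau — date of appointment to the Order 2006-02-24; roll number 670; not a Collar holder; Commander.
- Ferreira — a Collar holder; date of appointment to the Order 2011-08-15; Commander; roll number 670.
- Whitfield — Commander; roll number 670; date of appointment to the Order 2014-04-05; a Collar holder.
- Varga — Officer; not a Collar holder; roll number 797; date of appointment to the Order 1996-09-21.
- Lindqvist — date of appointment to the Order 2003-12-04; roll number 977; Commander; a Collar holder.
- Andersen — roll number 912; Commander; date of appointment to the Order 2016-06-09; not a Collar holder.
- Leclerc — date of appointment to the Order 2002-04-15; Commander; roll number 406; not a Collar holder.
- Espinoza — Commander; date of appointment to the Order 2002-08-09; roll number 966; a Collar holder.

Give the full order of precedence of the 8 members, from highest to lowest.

By grade within the Order: Leclerc, Ferreira, Whitfield, Moreau, Andersen, Espinoza and Lindqvist (Commander); then Varga (Officer).
Among Leclerc, Ferreira, Whitfield, Moreau, Andersen, Espinoza and Lindqvist, by roll number (lower first): Leclerc (406) before Ferreira, Whitfield and Moreau (670) before Andersen (912) before Espinoza (966) before Lindqvist (977).
Among Ferreira, Whitfield and Moreau, a Collar holder before not a Collar holder: Ferreira and Whitfield (a Collar holder) before Moreau (not a Collar holder).
Among Ferreira and Whitfield, by date of appointment to the Order (earlier first): Ferreira (2011-08-15) before Whitfield (2014-04-05).
Full order: Leclerc, Ferreira, Whitfield, Moreau, Andersen, Espinoza, Lindqvist, Varga.

Leclerc, Ferreira, Whitfield, Moreau, Andersen, Espinoza, Lindqvist, Varga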